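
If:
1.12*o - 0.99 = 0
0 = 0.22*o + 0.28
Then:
No Solution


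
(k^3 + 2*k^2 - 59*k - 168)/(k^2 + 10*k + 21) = k - 8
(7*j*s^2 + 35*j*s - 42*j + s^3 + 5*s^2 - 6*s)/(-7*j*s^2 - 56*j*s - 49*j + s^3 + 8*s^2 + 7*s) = (-7*j*s^2 - 35*j*s + 42*j - s^3 - 5*s^2 + 6*s)/(7*j*s^2 + 56*j*s + 49*j - s^3 - 8*s^2 - 7*s)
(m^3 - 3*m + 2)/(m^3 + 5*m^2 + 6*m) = (m^2 - 2*m + 1)/(m*(m + 3))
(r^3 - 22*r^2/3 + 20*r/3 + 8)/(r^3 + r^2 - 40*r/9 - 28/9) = 3*(r - 6)/(3*r + 7)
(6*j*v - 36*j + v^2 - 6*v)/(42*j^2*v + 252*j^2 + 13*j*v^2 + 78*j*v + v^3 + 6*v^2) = (v - 6)/(7*j*v + 42*j + v^2 + 6*v)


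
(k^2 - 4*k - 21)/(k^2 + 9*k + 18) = (k - 7)/(k + 6)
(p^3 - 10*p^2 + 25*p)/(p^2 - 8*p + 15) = p*(p - 5)/(p - 3)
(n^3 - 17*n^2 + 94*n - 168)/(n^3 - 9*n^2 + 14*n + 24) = (n - 7)/(n + 1)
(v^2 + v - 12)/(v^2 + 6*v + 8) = (v - 3)/(v + 2)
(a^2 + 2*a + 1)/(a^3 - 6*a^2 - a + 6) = (a + 1)/(a^2 - 7*a + 6)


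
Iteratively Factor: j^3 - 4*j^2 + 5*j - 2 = (j - 2)*(j^2 - 2*j + 1) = (j - 2)*(j - 1)*(j - 1)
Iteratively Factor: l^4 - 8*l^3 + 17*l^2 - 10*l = (l)*(l^3 - 8*l^2 + 17*l - 10) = l*(l - 5)*(l^2 - 3*l + 2) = l*(l - 5)*(l - 2)*(l - 1)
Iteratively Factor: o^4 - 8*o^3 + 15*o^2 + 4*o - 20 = (o - 2)*(o^3 - 6*o^2 + 3*o + 10) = (o - 2)*(o + 1)*(o^2 - 7*o + 10) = (o - 5)*(o - 2)*(o + 1)*(o - 2)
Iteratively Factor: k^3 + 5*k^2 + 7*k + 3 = (k + 1)*(k^2 + 4*k + 3) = (k + 1)^2*(k + 3)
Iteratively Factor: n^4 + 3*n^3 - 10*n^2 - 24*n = (n - 3)*(n^3 + 6*n^2 + 8*n) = n*(n - 3)*(n^2 + 6*n + 8) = n*(n - 3)*(n + 4)*(n + 2)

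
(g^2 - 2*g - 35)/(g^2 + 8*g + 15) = (g - 7)/(g + 3)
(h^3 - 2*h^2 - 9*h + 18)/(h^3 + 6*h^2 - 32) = (h^2 - 9)/(h^2 + 8*h + 16)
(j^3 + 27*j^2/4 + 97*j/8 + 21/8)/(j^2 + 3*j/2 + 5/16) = 2*(2*j^2 + 13*j + 21)/(4*j + 5)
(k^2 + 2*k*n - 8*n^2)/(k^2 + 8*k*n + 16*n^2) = (k - 2*n)/(k + 4*n)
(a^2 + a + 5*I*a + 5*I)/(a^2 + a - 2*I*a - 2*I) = (a + 5*I)/(a - 2*I)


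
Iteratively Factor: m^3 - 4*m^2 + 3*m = (m - 1)*(m^2 - 3*m) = (m - 3)*(m - 1)*(m)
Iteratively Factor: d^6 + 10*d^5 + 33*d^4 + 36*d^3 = (d)*(d^5 + 10*d^4 + 33*d^3 + 36*d^2) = d^2*(d^4 + 10*d^3 + 33*d^2 + 36*d) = d^2*(d + 4)*(d^3 + 6*d^2 + 9*d) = d^2*(d + 3)*(d + 4)*(d^2 + 3*d) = d^2*(d + 3)^2*(d + 4)*(d)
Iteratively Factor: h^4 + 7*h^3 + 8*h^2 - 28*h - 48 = (h + 3)*(h^3 + 4*h^2 - 4*h - 16) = (h + 3)*(h + 4)*(h^2 - 4) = (h + 2)*(h + 3)*(h + 4)*(h - 2)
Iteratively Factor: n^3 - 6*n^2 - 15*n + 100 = (n + 4)*(n^2 - 10*n + 25) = (n - 5)*(n + 4)*(n - 5)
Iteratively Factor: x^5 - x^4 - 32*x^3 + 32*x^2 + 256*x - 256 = (x + 4)*(x^4 - 5*x^3 - 12*x^2 + 80*x - 64) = (x - 4)*(x + 4)*(x^3 - x^2 - 16*x + 16) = (x - 4)*(x - 1)*(x + 4)*(x^2 - 16) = (x - 4)^2*(x - 1)*(x + 4)*(x + 4)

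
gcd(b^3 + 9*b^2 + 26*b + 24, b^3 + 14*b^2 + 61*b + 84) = b^2 + 7*b + 12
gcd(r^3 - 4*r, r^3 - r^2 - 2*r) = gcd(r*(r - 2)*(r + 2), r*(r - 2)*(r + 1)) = r^2 - 2*r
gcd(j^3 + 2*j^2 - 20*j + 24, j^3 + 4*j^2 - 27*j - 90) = j + 6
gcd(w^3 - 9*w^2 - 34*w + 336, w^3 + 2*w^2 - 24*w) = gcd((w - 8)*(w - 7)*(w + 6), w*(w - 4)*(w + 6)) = w + 6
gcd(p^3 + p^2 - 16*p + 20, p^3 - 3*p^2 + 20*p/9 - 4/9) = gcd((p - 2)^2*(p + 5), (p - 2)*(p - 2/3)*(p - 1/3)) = p - 2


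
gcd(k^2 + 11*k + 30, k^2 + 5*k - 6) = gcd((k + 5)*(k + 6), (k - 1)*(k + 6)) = k + 6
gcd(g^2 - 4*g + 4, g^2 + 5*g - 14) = g - 2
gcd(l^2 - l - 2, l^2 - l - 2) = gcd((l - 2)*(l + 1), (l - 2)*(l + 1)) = l^2 - l - 2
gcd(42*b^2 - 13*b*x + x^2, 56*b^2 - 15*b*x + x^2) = -7*b + x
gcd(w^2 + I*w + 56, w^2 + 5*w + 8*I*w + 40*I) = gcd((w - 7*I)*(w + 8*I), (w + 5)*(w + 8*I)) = w + 8*I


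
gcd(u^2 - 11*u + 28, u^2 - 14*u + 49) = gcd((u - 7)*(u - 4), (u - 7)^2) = u - 7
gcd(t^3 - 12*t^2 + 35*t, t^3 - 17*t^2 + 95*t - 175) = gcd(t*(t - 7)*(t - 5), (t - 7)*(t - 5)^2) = t^2 - 12*t + 35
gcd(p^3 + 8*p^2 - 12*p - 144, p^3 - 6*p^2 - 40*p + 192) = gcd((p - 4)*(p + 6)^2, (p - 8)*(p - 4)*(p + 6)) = p^2 + 2*p - 24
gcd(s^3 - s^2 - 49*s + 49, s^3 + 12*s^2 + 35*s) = s + 7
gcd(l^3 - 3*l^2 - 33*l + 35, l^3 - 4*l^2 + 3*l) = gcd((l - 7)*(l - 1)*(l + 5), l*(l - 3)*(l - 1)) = l - 1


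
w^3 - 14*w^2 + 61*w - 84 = (w - 7)*(w - 4)*(w - 3)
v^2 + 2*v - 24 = (v - 4)*(v + 6)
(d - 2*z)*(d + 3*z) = d^2 + d*z - 6*z^2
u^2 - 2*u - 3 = (u - 3)*(u + 1)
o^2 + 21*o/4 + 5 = (o + 5/4)*(o + 4)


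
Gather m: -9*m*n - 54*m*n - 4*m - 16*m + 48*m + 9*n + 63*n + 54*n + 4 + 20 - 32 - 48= m*(28 - 63*n) + 126*n - 56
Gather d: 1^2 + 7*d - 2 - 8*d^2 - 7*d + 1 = -8*d^2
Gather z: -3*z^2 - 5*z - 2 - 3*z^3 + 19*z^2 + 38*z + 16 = -3*z^3 + 16*z^2 + 33*z + 14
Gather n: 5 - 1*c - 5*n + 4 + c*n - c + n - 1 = -2*c + n*(c - 4) + 8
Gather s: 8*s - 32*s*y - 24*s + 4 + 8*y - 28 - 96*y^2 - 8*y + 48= s*(-32*y - 16) - 96*y^2 + 24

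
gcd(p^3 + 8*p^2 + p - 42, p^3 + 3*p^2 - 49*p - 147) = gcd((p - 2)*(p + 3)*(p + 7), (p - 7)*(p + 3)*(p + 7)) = p^2 + 10*p + 21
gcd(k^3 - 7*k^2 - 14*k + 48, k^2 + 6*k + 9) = k + 3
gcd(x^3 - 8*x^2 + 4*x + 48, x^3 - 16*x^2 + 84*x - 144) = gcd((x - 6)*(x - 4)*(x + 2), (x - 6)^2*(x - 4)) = x^2 - 10*x + 24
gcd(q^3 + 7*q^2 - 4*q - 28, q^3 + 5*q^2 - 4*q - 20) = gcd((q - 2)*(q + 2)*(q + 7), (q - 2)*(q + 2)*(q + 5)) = q^2 - 4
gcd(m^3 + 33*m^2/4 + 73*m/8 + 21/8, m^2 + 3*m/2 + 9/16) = m + 3/4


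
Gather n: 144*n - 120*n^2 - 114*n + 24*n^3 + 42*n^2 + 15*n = 24*n^3 - 78*n^2 + 45*n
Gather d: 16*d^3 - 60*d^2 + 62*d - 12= 16*d^3 - 60*d^2 + 62*d - 12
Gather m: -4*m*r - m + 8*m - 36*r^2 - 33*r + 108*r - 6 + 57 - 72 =m*(7 - 4*r) - 36*r^2 + 75*r - 21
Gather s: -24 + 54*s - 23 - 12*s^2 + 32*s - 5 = -12*s^2 + 86*s - 52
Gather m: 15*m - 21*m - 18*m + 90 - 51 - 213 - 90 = -24*m - 264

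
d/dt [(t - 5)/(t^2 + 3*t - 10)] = (t^2 + 3*t - (t - 5)*(2*t + 3) - 10)/(t^2 + 3*t - 10)^2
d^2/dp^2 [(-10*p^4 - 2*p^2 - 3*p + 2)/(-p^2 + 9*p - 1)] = 2*(10*p^6 - 270*p^5 + 2460*p^4 - 699*p^3 + 48*p^2 + 45*p - 131)/(p^6 - 27*p^5 + 246*p^4 - 783*p^3 + 246*p^2 - 27*p + 1)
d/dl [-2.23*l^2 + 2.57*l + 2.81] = 2.57 - 4.46*l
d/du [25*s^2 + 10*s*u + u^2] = 10*s + 2*u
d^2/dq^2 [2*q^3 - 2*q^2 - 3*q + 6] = 12*q - 4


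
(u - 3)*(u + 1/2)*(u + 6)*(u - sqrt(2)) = u^4 - sqrt(2)*u^3 + 7*u^3/2 - 33*u^2/2 - 7*sqrt(2)*u^2/2 - 9*u + 33*sqrt(2)*u/2 + 9*sqrt(2)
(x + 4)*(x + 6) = x^2 + 10*x + 24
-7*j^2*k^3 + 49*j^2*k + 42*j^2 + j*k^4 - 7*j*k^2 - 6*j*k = (-7*j + k)*(k - 3)*(k + 2)*(j*k + j)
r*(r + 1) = r^2 + r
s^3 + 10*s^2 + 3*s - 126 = (s - 3)*(s + 6)*(s + 7)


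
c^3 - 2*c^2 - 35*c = c*(c - 7)*(c + 5)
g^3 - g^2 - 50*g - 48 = (g - 8)*(g + 1)*(g + 6)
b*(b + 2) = b^2 + 2*b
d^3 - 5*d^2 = d^2*(d - 5)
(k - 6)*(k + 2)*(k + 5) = k^3 + k^2 - 32*k - 60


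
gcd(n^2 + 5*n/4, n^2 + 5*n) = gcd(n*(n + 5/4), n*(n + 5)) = n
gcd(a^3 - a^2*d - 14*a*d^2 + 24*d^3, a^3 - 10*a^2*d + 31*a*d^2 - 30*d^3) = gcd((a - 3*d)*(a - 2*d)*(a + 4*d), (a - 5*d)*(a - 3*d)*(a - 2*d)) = a^2 - 5*a*d + 6*d^2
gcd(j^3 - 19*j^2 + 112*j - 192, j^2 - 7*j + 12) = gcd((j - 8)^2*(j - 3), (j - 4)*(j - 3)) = j - 3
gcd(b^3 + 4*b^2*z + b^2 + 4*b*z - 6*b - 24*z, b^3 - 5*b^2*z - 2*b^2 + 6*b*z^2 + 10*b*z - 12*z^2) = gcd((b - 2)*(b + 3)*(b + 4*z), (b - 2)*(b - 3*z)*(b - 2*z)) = b - 2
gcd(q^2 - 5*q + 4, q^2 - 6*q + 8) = q - 4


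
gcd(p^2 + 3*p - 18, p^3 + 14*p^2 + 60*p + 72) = p + 6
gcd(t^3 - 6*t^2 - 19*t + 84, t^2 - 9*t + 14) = t - 7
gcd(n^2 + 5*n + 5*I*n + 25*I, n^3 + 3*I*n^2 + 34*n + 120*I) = n + 5*I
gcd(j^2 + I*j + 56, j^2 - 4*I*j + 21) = j - 7*I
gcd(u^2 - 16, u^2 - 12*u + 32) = u - 4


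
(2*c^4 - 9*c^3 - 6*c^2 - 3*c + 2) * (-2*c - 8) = -4*c^5 + 2*c^4 + 84*c^3 + 54*c^2 + 20*c - 16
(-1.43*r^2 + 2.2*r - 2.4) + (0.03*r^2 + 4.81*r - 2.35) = -1.4*r^2 + 7.01*r - 4.75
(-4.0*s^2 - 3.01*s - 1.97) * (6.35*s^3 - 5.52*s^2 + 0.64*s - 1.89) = -25.4*s^5 + 2.9665*s^4 + 1.5457*s^3 + 16.508*s^2 + 4.4281*s + 3.7233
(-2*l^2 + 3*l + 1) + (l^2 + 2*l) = -l^2 + 5*l + 1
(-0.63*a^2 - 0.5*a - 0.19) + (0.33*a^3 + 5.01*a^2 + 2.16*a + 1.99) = 0.33*a^3 + 4.38*a^2 + 1.66*a + 1.8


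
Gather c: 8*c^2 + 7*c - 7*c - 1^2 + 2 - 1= 8*c^2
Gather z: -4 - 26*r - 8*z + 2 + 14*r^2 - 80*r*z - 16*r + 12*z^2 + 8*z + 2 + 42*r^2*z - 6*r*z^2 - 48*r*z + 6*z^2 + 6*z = 14*r^2 - 42*r + z^2*(18 - 6*r) + z*(42*r^2 - 128*r + 6)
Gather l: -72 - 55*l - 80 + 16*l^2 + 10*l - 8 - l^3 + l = -l^3 + 16*l^2 - 44*l - 160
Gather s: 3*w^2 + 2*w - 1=3*w^2 + 2*w - 1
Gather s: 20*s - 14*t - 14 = 20*s - 14*t - 14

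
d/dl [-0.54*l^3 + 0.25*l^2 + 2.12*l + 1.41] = -1.62*l^2 + 0.5*l + 2.12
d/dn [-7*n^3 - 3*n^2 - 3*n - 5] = -21*n^2 - 6*n - 3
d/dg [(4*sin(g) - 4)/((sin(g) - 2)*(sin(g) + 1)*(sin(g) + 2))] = 8*(-sin(g)^3 + sin(g)^2 + sin(g) - 4)*cos(g)/((sin(g) - 2)^2*(sin(g) + 1)^2*(sin(g) + 2)^2)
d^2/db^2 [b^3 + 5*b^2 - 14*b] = 6*b + 10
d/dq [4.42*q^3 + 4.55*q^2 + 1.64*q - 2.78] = 13.26*q^2 + 9.1*q + 1.64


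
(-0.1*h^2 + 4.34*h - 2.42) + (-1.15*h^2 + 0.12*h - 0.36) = -1.25*h^2 + 4.46*h - 2.78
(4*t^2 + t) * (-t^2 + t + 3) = -4*t^4 + 3*t^3 + 13*t^2 + 3*t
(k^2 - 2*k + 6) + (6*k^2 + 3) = 7*k^2 - 2*k + 9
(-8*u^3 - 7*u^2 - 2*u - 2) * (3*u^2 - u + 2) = -24*u^5 - 13*u^4 - 15*u^3 - 18*u^2 - 2*u - 4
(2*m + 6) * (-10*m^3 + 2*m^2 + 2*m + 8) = -20*m^4 - 56*m^3 + 16*m^2 + 28*m + 48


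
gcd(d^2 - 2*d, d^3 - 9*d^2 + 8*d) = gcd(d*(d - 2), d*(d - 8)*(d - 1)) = d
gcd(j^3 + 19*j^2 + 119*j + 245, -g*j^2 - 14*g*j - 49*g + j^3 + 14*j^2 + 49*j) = j^2 + 14*j + 49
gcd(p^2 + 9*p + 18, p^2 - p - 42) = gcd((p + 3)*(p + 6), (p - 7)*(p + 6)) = p + 6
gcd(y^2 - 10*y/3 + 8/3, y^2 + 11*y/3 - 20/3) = y - 4/3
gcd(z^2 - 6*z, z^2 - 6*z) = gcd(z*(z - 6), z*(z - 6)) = z^2 - 6*z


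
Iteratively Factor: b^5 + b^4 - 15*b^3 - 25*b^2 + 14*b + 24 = (b + 3)*(b^4 - 2*b^3 - 9*b^2 + 2*b + 8) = (b - 4)*(b + 3)*(b^3 + 2*b^2 - b - 2) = (b - 4)*(b + 2)*(b + 3)*(b^2 - 1) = (b - 4)*(b - 1)*(b + 2)*(b + 3)*(b + 1)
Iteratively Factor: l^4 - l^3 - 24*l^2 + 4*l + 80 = (l + 2)*(l^3 - 3*l^2 - 18*l + 40) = (l - 5)*(l + 2)*(l^2 + 2*l - 8) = (l - 5)*(l - 2)*(l + 2)*(l + 4)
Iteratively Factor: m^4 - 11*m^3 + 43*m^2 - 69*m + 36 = (m - 4)*(m^3 - 7*m^2 + 15*m - 9) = (m - 4)*(m - 1)*(m^2 - 6*m + 9) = (m - 4)*(m - 3)*(m - 1)*(m - 3)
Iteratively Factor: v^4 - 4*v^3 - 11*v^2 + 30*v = (v - 5)*(v^3 + v^2 - 6*v) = (v - 5)*(v - 2)*(v^2 + 3*v) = (v - 5)*(v - 2)*(v + 3)*(v)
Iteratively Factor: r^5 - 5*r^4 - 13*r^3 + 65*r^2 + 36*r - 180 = (r - 5)*(r^4 - 13*r^2 + 36) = (r - 5)*(r - 3)*(r^3 + 3*r^2 - 4*r - 12) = (r - 5)*(r - 3)*(r + 3)*(r^2 - 4) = (r - 5)*(r - 3)*(r + 2)*(r + 3)*(r - 2)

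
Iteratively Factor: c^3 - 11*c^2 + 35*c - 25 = (c - 5)*(c^2 - 6*c + 5) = (c - 5)^2*(c - 1)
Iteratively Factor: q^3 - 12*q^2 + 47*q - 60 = (q - 5)*(q^2 - 7*q + 12) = (q - 5)*(q - 3)*(q - 4)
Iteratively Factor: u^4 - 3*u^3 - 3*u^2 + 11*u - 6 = (u - 1)*(u^3 - 2*u^2 - 5*u + 6) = (u - 1)^2*(u^2 - u - 6) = (u - 1)^2*(u + 2)*(u - 3)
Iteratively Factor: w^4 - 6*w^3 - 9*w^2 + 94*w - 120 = (w - 5)*(w^3 - w^2 - 14*w + 24) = (w - 5)*(w - 3)*(w^2 + 2*w - 8) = (w - 5)*(w - 3)*(w - 2)*(w + 4)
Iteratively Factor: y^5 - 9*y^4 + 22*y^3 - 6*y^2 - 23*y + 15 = (y - 1)*(y^4 - 8*y^3 + 14*y^2 + 8*y - 15) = (y - 1)*(y + 1)*(y^3 - 9*y^2 + 23*y - 15) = (y - 3)*(y - 1)*(y + 1)*(y^2 - 6*y + 5) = (y - 5)*(y - 3)*(y - 1)*(y + 1)*(y - 1)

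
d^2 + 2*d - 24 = (d - 4)*(d + 6)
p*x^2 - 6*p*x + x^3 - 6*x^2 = x*(p + x)*(x - 6)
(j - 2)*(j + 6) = j^2 + 4*j - 12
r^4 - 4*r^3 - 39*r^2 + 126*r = r*(r - 7)*(r - 3)*(r + 6)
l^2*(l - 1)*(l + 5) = l^4 + 4*l^3 - 5*l^2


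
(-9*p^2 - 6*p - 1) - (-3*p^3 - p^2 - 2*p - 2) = 3*p^3 - 8*p^2 - 4*p + 1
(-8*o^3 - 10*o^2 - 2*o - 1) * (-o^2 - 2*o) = 8*o^5 + 26*o^4 + 22*o^3 + 5*o^2 + 2*o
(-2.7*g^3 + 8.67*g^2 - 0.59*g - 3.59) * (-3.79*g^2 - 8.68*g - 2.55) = 10.233*g^5 - 9.4233*g^4 - 66.1345*g^3 - 3.3812*g^2 + 32.6657*g + 9.1545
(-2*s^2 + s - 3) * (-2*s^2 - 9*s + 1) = 4*s^4 + 16*s^3 - 5*s^2 + 28*s - 3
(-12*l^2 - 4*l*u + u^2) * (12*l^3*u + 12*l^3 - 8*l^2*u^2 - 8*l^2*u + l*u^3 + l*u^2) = -144*l^5*u - 144*l^5 + 48*l^4*u^2 + 48*l^4*u + 32*l^3*u^3 + 32*l^3*u^2 - 12*l^2*u^4 - 12*l^2*u^3 + l*u^5 + l*u^4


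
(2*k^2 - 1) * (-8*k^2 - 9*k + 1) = -16*k^4 - 18*k^3 + 10*k^2 + 9*k - 1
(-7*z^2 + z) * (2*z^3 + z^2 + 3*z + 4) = -14*z^5 - 5*z^4 - 20*z^3 - 25*z^2 + 4*z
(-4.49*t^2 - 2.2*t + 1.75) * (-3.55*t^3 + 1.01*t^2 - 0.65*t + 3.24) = 15.9395*t^5 + 3.2751*t^4 - 5.516*t^3 - 11.3501*t^2 - 8.2655*t + 5.67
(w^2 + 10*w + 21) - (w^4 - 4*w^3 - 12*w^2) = -w^4 + 4*w^3 + 13*w^2 + 10*w + 21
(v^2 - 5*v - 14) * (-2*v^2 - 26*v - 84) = -2*v^4 - 16*v^3 + 74*v^2 + 784*v + 1176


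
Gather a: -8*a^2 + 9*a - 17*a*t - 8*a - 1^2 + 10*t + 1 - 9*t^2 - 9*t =-8*a^2 + a*(1 - 17*t) - 9*t^2 + t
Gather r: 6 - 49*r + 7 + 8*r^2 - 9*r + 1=8*r^2 - 58*r + 14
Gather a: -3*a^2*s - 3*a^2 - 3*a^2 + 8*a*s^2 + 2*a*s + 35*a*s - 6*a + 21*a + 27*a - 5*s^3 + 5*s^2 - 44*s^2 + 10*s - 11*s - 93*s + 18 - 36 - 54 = a^2*(-3*s - 6) + a*(8*s^2 + 37*s + 42) - 5*s^3 - 39*s^2 - 94*s - 72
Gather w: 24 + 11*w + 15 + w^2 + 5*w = w^2 + 16*w + 39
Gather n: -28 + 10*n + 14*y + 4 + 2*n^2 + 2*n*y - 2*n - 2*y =2*n^2 + n*(2*y + 8) + 12*y - 24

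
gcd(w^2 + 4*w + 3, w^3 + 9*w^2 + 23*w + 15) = w^2 + 4*w + 3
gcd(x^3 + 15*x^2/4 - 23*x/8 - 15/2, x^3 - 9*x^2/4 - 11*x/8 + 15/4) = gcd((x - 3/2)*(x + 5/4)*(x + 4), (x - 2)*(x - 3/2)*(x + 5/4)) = x^2 - x/4 - 15/8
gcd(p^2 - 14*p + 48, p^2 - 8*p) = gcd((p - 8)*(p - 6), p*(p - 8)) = p - 8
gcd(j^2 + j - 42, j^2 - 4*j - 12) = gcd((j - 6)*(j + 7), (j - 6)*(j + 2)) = j - 6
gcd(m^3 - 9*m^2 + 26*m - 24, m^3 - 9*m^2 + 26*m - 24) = m^3 - 9*m^2 + 26*m - 24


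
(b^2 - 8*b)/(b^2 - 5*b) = (b - 8)/(b - 5)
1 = 1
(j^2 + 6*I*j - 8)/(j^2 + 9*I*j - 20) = (j + 2*I)/(j + 5*I)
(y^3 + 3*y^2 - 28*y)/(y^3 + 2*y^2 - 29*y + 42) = y*(y - 4)/(y^2 - 5*y + 6)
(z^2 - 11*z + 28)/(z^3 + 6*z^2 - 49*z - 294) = (z - 4)/(z^2 + 13*z + 42)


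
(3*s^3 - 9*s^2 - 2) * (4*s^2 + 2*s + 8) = 12*s^5 - 30*s^4 + 6*s^3 - 80*s^2 - 4*s - 16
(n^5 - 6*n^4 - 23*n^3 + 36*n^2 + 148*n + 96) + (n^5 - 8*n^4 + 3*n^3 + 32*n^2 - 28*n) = 2*n^5 - 14*n^4 - 20*n^3 + 68*n^2 + 120*n + 96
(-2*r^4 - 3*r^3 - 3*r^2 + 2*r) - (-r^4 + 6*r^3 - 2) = -r^4 - 9*r^3 - 3*r^2 + 2*r + 2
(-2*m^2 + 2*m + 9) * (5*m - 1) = -10*m^3 + 12*m^2 + 43*m - 9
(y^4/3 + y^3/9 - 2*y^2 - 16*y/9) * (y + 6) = y^5/3 + 19*y^4/9 - 4*y^3/3 - 124*y^2/9 - 32*y/3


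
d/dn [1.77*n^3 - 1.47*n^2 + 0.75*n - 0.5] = 5.31*n^2 - 2.94*n + 0.75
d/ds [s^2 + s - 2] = 2*s + 1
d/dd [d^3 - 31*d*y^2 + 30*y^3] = 3*d^2 - 31*y^2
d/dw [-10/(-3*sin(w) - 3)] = -10*cos(w)/(3*(sin(w) + 1)^2)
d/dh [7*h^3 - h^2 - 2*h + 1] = 21*h^2 - 2*h - 2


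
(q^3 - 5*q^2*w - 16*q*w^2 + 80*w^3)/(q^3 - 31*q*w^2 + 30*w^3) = (q^2 - 16*w^2)/(q^2 + 5*q*w - 6*w^2)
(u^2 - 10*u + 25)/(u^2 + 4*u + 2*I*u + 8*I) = (u^2 - 10*u + 25)/(u^2 + 2*u*(2 + I) + 8*I)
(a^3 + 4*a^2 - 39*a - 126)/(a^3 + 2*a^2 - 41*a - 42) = (a + 3)/(a + 1)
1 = 1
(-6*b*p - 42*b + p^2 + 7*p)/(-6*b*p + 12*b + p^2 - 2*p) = (p + 7)/(p - 2)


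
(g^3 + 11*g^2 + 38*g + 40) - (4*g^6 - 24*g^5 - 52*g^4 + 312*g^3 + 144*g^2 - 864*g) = -4*g^6 + 24*g^5 + 52*g^4 - 311*g^3 - 133*g^2 + 902*g + 40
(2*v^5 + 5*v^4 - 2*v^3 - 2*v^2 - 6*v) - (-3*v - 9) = 2*v^5 + 5*v^4 - 2*v^3 - 2*v^2 - 3*v + 9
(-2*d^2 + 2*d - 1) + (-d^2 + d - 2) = -3*d^2 + 3*d - 3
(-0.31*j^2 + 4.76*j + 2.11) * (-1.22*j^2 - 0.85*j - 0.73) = 0.3782*j^4 - 5.5437*j^3 - 6.3939*j^2 - 5.2683*j - 1.5403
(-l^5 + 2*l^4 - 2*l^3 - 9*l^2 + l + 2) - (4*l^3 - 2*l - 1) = -l^5 + 2*l^4 - 6*l^3 - 9*l^2 + 3*l + 3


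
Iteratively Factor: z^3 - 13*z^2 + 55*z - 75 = (z - 3)*(z^2 - 10*z + 25) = (z - 5)*(z - 3)*(z - 5)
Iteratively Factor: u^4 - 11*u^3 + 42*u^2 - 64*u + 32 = (u - 4)*(u^3 - 7*u^2 + 14*u - 8) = (u - 4)*(u - 2)*(u^2 - 5*u + 4) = (u - 4)^2*(u - 2)*(u - 1)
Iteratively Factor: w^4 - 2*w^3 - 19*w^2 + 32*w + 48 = (w - 3)*(w^3 + w^2 - 16*w - 16) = (w - 3)*(w + 4)*(w^2 - 3*w - 4) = (w - 3)*(w + 1)*(w + 4)*(w - 4)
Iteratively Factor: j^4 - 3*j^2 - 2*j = (j + 1)*(j^3 - j^2 - 2*j) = (j - 2)*(j + 1)*(j^2 + j) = (j - 2)*(j + 1)^2*(j)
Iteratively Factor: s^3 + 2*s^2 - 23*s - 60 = (s + 3)*(s^2 - s - 20) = (s + 3)*(s + 4)*(s - 5)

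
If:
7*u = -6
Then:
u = -6/7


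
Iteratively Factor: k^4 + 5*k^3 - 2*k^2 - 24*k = (k - 2)*(k^3 + 7*k^2 + 12*k) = (k - 2)*(k + 3)*(k^2 + 4*k) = (k - 2)*(k + 3)*(k + 4)*(k)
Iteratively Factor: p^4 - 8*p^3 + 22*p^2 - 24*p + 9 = (p - 3)*(p^3 - 5*p^2 + 7*p - 3) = (p - 3)^2*(p^2 - 2*p + 1) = (p - 3)^2*(p - 1)*(p - 1)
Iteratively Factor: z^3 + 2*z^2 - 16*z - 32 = (z - 4)*(z^2 + 6*z + 8) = (z - 4)*(z + 2)*(z + 4)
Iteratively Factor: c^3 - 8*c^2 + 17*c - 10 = (c - 5)*(c^2 - 3*c + 2) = (c - 5)*(c - 2)*(c - 1)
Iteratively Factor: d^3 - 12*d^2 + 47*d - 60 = (d - 3)*(d^2 - 9*d + 20) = (d - 4)*(d - 3)*(d - 5)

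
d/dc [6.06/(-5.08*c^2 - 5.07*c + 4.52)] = (61.5696*c + 30.7242)/(5.08*c^2 + 5.07*c - 4.52)^2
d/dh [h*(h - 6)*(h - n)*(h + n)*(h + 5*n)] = 5*h^4 + 20*h^3*n - 24*h^3 - 3*h^2*n^2 - 90*h^2*n - 10*h*n^3 + 12*h*n^2 + 30*n^3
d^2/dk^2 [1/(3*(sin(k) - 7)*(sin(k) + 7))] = 2*(-2*sin(k)^4 - 95*sin(k)^2 + 49)/(3*(sin(k) - 7)^3*(sin(k) + 7)^3)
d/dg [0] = 0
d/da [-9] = 0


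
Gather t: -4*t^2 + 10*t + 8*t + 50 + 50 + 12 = -4*t^2 + 18*t + 112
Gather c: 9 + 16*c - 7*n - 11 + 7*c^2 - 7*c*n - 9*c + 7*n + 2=7*c^2 + c*(7 - 7*n)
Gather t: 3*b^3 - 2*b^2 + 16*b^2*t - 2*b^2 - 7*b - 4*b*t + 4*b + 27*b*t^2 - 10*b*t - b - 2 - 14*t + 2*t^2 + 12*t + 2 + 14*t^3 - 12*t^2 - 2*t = 3*b^3 - 4*b^2 - 4*b + 14*t^3 + t^2*(27*b - 10) + t*(16*b^2 - 14*b - 4)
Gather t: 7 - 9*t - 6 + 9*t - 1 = 0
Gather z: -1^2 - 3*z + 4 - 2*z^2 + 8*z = -2*z^2 + 5*z + 3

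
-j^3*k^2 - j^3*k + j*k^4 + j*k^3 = k*(-j + k)*(j + k)*(j*k + j)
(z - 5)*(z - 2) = z^2 - 7*z + 10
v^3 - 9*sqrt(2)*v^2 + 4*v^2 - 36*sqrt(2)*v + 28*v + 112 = (v + 4)*(v - 7*sqrt(2))*(v - 2*sqrt(2))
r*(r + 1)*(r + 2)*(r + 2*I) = r^4 + 3*r^3 + 2*I*r^3 + 2*r^2 + 6*I*r^2 + 4*I*r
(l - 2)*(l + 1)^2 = l^3 - 3*l - 2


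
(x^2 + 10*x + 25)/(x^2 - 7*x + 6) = (x^2 + 10*x + 25)/(x^2 - 7*x + 6)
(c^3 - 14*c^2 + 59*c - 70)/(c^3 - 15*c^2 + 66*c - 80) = (c - 7)/(c - 8)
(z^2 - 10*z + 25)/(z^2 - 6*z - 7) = (-z^2 + 10*z - 25)/(-z^2 + 6*z + 7)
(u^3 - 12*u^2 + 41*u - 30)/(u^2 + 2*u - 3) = (u^2 - 11*u + 30)/(u + 3)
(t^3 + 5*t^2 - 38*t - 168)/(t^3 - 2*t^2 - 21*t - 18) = (t^2 + 11*t + 28)/(t^2 + 4*t + 3)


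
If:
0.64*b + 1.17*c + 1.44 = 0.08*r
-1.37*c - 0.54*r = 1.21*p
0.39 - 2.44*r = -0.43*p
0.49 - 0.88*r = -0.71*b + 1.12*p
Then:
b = -90.85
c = 47.87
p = -50.31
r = -8.71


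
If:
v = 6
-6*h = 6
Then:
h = -1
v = 6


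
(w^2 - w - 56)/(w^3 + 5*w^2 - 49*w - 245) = (w - 8)/(w^2 - 2*w - 35)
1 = 1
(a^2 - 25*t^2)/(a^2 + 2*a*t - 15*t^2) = (-a + 5*t)/(-a + 3*t)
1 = 1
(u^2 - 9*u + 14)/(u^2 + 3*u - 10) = (u - 7)/(u + 5)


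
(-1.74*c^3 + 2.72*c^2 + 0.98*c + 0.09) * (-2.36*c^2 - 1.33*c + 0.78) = 4.1064*c^5 - 4.105*c^4 - 7.2876*c^3 + 0.6058*c^2 + 0.6447*c + 0.0702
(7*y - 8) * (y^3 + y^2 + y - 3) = 7*y^4 - y^3 - y^2 - 29*y + 24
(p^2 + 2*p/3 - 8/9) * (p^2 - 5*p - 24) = p^4 - 13*p^3/3 - 254*p^2/9 - 104*p/9 + 64/3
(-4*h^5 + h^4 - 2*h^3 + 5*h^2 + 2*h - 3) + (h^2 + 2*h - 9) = -4*h^5 + h^4 - 2*h^3 + 6*h^2 + 4*h - 12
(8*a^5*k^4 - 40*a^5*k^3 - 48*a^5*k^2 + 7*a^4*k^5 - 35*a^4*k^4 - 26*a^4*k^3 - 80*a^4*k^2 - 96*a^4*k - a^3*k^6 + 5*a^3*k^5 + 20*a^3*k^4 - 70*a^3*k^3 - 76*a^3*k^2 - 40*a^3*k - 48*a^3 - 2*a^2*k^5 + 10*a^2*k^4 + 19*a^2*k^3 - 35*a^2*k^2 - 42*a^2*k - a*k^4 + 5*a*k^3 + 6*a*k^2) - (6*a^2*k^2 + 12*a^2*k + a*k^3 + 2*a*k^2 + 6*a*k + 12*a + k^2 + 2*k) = 8*a^5*k^4 - 40*a^5*k^3 - 48*a^5*k^2 + 7*a^4*k^5 - 35*a^4*k^4 - 26*a^4*k^3 - 80*a^4*k^2 - 96*a^4*k - a^3*k^6 + 5*a^3*k^5 + 20*a^3*k^4 - 70*a^3*k^3 - 76*a^3*k^2 - 40*a^3*k - 48*a^3 - 2*a^2*k^5 + 10*a^2*k^4 + 19*a^2*k^3 - 41*a^2*k^2 - 54*a^2*k - a*k^4 + 4*a*k^3 + 4*a*k^2 - 6*a*k - 12*a - k^2 - 2*k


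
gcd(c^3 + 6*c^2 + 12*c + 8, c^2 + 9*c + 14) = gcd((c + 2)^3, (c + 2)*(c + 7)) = c + 2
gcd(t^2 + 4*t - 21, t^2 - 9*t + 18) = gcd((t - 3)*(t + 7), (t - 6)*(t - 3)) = t - 3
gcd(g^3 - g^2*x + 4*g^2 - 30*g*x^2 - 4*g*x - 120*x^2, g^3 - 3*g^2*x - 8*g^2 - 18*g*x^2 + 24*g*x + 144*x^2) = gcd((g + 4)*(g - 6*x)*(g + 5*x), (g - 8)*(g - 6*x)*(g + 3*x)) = -g + 6*x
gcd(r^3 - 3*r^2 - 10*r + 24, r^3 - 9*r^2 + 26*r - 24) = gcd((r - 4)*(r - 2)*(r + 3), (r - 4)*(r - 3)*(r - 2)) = r^2 - 6*r + 8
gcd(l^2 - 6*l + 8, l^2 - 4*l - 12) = 1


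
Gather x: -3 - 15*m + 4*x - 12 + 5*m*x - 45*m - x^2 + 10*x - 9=-60*m - x^2 + x*(5*m + 14) - 24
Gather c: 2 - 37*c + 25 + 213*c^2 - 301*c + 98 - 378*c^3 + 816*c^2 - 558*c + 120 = -378*c^3 + 1029*c^2 - 896*c + 245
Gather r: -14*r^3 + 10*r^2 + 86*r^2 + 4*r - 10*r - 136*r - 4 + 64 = -14*r^3 + 96*r^2 - 142*r + 60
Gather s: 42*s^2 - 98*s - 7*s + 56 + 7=42*s^2 - 105*s + 63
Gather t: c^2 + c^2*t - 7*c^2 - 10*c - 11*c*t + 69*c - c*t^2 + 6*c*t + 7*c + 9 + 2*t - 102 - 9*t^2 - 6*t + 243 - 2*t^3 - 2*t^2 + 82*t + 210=-6*c^2 + 66*c - 2*t^3 + t^2*(-c - 11) + t*(c^2 - 5*c + 78) + 360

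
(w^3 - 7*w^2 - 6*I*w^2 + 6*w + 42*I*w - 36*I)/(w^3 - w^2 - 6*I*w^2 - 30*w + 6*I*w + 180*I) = (w - 1)/(w + 5)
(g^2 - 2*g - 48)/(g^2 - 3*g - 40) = (g + 6)/(g + 5)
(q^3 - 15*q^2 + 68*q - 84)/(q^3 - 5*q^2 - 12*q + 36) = (q - 7)/(q + 3)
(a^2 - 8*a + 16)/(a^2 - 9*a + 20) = (a - 4)/(a - 5)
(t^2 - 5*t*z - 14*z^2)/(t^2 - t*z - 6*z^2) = (-t + 7*z)/(-t + 3*z)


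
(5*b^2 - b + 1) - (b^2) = 4*b^2 - b + 1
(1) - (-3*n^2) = 3*n^2 + 1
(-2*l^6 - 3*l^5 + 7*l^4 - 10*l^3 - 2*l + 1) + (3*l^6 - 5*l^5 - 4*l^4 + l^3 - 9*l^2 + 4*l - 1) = l^6 - 8*l^5 + 3*l^4 - 9*l^3 - 9*l^2 + 2*l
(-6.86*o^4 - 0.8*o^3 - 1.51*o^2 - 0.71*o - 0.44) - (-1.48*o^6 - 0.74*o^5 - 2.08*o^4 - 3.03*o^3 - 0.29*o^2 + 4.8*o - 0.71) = 1.48*o^6 + 0.74*o^5 - 4.78*o^4 + 2.23*o^3 - 1.22*o^2 - 5.51*o + 0.27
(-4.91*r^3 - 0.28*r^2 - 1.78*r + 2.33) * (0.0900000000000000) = -0.4419*r^3 - 0.0252*r^2 - 0.1602*r + 0.2097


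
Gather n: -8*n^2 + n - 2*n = -8*n^2 - n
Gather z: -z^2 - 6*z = -z^2 - 6*z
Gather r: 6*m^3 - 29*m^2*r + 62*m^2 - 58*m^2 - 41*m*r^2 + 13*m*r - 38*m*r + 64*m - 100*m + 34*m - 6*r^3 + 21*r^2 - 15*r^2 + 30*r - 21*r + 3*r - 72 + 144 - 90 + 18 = 6*m^3 + 4*m^2 - 2*m - 6*r^3 + r^2*(6 - 41*m) + r*(-29*m^2 - 25*m + 12)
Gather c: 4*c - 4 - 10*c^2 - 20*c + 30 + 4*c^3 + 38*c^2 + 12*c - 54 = 4*c^3 + 28*c^2 - 4*c - 28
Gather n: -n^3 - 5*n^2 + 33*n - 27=-n^3 - 5*n^2 + 33*n - 27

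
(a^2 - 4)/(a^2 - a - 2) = (a + 2)/(a + 1)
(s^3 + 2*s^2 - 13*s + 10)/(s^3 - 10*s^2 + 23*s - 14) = (s + 5)/(s - 7)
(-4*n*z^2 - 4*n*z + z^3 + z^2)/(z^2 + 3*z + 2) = z*(-4*n + z)/(z + 2)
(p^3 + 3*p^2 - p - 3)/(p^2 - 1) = p + 3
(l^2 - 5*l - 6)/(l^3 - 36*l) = (l + 1)/(l*(l + 6))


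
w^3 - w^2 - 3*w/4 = w*(w - 3/2)*(w + 1/2)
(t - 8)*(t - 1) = t^2 - 9*t + 8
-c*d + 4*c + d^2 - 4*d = (-c + d)*(d - 4)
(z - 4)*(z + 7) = z^2 + 3*z - 28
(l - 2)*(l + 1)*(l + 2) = l^3 + l^2 - 4*l - 4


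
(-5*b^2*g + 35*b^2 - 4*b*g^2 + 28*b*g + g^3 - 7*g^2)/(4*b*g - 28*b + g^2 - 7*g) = (-5*b^2 - 4*b*g + g^2)/(4*b + g)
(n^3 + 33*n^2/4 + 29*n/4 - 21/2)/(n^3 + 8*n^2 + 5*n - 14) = (n - 3/4)/(n - 1)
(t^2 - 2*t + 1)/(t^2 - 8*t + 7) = (t - 1)/(t - 7)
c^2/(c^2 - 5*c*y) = c/(c - 5*y)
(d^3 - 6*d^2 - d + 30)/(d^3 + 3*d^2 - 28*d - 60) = (d - 3)/(d + 6)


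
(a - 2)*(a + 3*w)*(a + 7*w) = a^3 + 10*a^2*w - 2*a^2 + 21*a*w^2 - 20*a*w - 42*w^2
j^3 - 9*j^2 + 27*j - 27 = (j - 3)^3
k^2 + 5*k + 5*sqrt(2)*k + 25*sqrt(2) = (k + 5)*(k + 5*sqrt(2))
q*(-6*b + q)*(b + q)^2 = -6*b^3*q - 11*b^2*q^2 - 4*b*q^3 + q^4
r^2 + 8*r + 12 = (r + 2)*(r + 6)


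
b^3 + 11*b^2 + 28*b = b*(b + 4)*(b + 7)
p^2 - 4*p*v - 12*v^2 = (p - 6*v)*(p + 2*v)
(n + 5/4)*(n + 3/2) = n^2 + 11*n/4 + 15/8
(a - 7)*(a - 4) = a^2 - 11*a + 28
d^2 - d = d*(d - 1)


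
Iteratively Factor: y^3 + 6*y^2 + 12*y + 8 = (y + 2)*(y^2 + 4*y + 4) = (y + 2)^2*(y + 2)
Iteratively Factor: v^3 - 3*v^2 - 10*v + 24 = (v + 3)*(v^2 - 6*v + 8) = (v - 2)*(v + 3)*(v - 4)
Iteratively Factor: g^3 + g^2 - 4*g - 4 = (g + 1)*(g^2 - 4) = (g - 2)*(g + 1)*(g + 2)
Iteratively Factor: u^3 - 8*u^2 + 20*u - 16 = (u - 2)*(u^2 - 6*u + 8) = (u - 4)*(u - 2)*(u - 2)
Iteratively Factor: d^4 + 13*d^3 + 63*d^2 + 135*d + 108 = (d + 3)*(d^3 + 10*d^2 + 33*d + 36) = (d + 3)*(d + 4)*(d^2 + 6*d + 9) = (d + 3)^2*(d + 4)*(d + 3)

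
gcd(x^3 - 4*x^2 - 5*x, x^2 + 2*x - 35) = x - 5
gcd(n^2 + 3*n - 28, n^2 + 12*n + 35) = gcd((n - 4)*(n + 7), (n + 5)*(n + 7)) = n + 7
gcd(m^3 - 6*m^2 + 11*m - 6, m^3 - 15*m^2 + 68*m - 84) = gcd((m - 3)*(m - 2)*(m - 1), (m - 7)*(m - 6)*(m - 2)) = m - 2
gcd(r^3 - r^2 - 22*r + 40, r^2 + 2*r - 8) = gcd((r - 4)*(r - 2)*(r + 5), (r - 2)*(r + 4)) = r - 2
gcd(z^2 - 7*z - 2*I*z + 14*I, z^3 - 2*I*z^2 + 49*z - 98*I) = z - 2*I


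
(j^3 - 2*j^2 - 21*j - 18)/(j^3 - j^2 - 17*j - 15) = (j - 6)/(j - 5)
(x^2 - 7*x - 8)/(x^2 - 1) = (x - 8)/(x - 1)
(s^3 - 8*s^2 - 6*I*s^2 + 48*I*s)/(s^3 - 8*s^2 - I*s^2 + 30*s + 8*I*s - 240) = s/(s + 5*I)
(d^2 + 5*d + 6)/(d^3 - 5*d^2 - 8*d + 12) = (d + 3)/(d^2 - 7*d + 6)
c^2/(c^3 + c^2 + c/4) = 4*c/(4*c^2 + 4*c + 1)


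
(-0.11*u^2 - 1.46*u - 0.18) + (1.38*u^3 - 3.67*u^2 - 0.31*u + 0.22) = 1.38*u^3 - 3.78*u^2 - 1.77*u + 0.04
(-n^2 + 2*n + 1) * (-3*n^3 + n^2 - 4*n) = 3*n^5 - 7*n^4 + 3*n^3 - 7*n^2 - 4*n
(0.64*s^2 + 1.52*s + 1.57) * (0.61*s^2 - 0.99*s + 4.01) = 0.3904*s^4 + 0.2936*s^3 + 2.0193*s^2 + 4.5409*s + 6.2957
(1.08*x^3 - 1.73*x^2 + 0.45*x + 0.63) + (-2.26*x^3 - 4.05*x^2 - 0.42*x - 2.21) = -1.18*x^3 - 5.78*x^2 + 0.03*x - 1.58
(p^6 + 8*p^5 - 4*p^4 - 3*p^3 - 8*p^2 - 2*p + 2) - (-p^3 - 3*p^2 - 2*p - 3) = p^6 + 8*p^5 - 4*p^4 - 2*p^3 - 5*p^2 + 5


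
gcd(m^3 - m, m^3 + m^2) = m^2 + m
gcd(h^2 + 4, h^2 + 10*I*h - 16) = h + 2*I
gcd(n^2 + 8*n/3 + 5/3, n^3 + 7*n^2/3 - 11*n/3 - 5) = n + 1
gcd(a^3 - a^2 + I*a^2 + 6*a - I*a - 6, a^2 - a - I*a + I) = a - 1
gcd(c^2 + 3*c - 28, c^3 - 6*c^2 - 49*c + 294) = c + 7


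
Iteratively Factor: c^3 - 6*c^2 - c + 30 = (c - 5)*(c^2 - c - 6) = (c - 5)*(c + 2)*(c - 3)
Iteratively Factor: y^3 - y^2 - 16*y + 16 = (y + 4)*(y^2 - 5*y + 4) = (y - 4)*(y + 4)*(y - 1)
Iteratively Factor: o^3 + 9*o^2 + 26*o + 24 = (o + 4)*(o^2 + 5*o + 6) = (o + 2)*(o + 4)*(o + 3)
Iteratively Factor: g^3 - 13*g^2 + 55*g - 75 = (g - 5)*(g^2 - 8*g + 15) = (g - 5)^2*(g - 3)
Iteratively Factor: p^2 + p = (p)*(p + 1)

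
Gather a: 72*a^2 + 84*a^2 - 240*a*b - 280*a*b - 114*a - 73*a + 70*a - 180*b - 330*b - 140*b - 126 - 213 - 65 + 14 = 156*a^2 + a*(-520*b - 117) - 650*b - 390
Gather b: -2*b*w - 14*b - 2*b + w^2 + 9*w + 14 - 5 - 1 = b*(-2*w - 16) + w^2 + 9*w + 8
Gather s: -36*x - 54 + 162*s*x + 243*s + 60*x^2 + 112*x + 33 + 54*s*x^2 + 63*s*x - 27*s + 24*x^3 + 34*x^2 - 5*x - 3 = s*(54*x^2 + 225*x + 216) + 24*x^3 + 94*x^2 + 71*x - 24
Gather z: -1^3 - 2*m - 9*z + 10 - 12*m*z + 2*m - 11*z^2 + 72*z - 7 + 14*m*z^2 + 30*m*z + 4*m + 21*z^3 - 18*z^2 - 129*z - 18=4*m + 21*z^3 + z^2*(14*m - 29) + z*(18*m - 66) - 16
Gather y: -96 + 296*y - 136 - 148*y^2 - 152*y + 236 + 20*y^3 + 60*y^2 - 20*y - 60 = 20*y^3 - 88*y^2 + 124*y - 56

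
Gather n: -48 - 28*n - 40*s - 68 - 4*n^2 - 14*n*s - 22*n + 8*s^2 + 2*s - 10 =-4*n^2 + n*(-14*s - 50) + 8*s^2 - 38*s - 126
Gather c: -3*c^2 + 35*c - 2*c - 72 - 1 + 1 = -3*c^2 + 33*c - 72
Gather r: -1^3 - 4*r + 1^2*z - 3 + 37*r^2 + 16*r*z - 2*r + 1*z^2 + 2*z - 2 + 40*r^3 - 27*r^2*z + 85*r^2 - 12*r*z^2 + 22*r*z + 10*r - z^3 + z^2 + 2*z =40*r^3 + r^2*(122 - 27*z) + r*(-12*z^2 + 38*z + 4) - z^3 + 2*z^2 + 5*z - 6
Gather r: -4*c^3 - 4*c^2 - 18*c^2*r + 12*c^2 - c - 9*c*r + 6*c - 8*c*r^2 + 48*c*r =-4*c^3 + 8*c^2 - 8*c*r^2 + 5*c + r*(-18*c^2 + 39*c)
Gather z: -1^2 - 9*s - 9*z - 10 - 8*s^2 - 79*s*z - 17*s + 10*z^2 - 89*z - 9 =-8*s^2 - 26*s + 10*z^2 + z*(-79*s - 98) - 20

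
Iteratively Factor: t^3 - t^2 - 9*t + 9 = (t - 1)*(t^2 - 9) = (t - 1)*(t + 3)*(t - 3)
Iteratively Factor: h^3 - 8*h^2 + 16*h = (h - 4)*(h^2 - 4*h) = h*(h - 4)*(h - 4)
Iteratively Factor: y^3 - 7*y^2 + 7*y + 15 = (y - 5)*(y^2 - 2*y - 3) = (y - 5)*(y + 1)*(y - 3)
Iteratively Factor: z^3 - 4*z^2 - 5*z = (z - 5)*(z^2 + z) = (z - 5)*(z + 1)*(z)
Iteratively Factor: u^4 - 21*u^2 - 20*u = (u - 5)*(u^3 + 5*u^2 + 4*u) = (u - 5)*(u + 4)*(u^2 + u) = (u - 5)*(u + 1)*(u + 4)*(u)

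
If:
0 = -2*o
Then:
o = 0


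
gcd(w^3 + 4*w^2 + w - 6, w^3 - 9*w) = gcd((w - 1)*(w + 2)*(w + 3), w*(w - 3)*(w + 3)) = w + 3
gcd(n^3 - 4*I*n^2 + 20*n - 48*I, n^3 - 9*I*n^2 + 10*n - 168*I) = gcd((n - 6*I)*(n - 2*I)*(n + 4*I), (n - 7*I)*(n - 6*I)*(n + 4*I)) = n^2 - 2*I*n + 24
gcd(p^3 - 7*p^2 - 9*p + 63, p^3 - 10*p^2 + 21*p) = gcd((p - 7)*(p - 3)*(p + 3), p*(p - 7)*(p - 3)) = p^2 - 10*p + 21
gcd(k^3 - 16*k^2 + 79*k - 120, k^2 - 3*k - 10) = k - 5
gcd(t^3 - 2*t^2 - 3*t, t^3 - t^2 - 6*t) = t^2 - 3*t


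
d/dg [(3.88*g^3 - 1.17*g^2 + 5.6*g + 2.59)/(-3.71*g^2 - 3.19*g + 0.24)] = (-14.3948*g^4 - 24.7544*g^3 + 27.3019*g^2 + 18.6562*g + 9.6061)/(13.7641*g^4 + 23.6698*g^3 + 8.3953*g^2 - 1.5312*g + 0.0576)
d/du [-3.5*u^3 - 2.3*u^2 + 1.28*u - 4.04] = -10.5*u^2 - 4.6*u + 1.28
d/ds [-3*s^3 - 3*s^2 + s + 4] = -9*s^2 - 6*s + 1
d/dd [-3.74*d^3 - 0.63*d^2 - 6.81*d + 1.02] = -11.22*d^2 - 1.26*d - 6.81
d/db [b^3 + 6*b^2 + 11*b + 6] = 3*b^2 + 12*b + 11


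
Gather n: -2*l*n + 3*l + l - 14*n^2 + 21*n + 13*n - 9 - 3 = 4*l - 14*n^2 + n*(34 - 2*l) - 12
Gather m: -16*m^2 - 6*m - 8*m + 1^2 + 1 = -16*m^2 - 14*m + 2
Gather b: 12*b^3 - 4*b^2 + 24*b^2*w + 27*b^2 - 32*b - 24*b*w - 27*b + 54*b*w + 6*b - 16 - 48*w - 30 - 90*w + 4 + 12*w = 12*b^3 + b^2*(24*w + 23) + b*(30*w - 53) - 126*w - 42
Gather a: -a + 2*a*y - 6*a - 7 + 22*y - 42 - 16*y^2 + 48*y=a*(2*y - 7) - 16*y^2 + 70*y - 49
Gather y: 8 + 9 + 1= 18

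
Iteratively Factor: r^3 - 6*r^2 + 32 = (r + 2)*(r^2 - 8*r + 16) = (r - 4)*(r + 2)*(r - 4)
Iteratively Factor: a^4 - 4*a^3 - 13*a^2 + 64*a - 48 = (a - 3)*(a^3 - a^2 - 16*a + 16) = (a - 3)*(a + 4)*(a^2 - 5*a + 4) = (a - 4)*(a - 3)*(a + 4)*(a - 1)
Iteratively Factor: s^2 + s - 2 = (s + 2)*(s - 1)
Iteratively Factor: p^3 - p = (p - 1)*(p^2 + p) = (p - 1)*(p + 1)*(p)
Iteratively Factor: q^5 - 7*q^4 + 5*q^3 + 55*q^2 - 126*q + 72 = (q + 3)*(q^4 - 10*q^3 + 35*q^2 - 50*q + 24) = (q - 1)*(q + 3)*(q^3 - 9*q^2 + 26*q - 24) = (q - 4)*(q - 1)*(q + 3)*(q^2 - 5*q + 6) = (q - 4)*(q - 3)*(q - 1)*(q + 3)*(q - 2)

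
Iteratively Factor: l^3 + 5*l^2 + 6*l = (l + 3)*(l^2 + 2*l) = (l + 2)*(l + 3)*(l)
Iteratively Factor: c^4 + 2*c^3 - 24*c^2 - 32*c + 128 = (c - 4)*(c^3 + 6*c^2 - 32) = (c - 4)*(c - 2)*(c^2 + 8*c + 16) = (c - 4)*(c - 2)*(c + 4)*(c + 4)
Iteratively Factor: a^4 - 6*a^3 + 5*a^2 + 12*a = (a)*(a^3 - 6*a^2 + 5*a + 12) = a*(a + 1)*(a^2 - 7*a + 12) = a*(a - 4)*(a + 1)*(a - 3)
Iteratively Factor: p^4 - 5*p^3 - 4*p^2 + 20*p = (p - 2)*(p^3 - 3*p^2 - 10*p) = (p - 2)*(p + 2)*(p^2 - 5*p) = (p - 5)*(p - 2)*(p + 2)*(p)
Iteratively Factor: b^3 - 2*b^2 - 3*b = (b + 1)*(b^2 - 3*b) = (b - 3)*(b + 1)*(b)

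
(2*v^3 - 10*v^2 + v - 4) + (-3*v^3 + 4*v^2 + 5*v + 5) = -v^3 - 6*v^2 + 6*v + 1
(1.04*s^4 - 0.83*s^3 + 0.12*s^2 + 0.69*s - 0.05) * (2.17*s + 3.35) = 2.2568*s^5 + 1.6829*s^4 - 2.5201*s^3 + 1.8993*s^2 + 2.203*s - 0.1675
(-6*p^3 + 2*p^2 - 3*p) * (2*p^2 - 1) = -12*p^5 + 4*p^4 - 2*p^2 + 3*p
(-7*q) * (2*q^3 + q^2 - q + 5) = -14*q^4 - 7*q^3 + 7*q^2 - 35*q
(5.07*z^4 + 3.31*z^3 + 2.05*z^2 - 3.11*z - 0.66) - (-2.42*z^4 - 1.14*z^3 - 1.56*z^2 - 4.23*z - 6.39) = 7.49*z^4 + 4.45*z^3 + 3.61*z^2 + 1.12*z + 5.73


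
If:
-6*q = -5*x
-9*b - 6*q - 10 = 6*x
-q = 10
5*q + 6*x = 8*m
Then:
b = 122/9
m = -61/4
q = -10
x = -12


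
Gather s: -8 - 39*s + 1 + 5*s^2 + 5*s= 5*s^2 - 34*s - 7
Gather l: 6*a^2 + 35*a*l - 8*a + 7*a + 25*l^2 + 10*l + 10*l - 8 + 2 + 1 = 6*a^2 - a + 25*l^2 + l*(35*a + 20) - 5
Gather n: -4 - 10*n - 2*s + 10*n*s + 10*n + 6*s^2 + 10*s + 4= 10*n*s + 6*s^2 + 8*s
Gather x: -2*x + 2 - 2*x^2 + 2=-2*x^2 - 2*x + 4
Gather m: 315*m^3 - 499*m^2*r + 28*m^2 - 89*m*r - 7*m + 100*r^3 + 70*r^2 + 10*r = 315*m^3 + m^2*(28 - 499*r) + m*(-89*r - 7) + 100*r^3 + 70*r^2 + 10*r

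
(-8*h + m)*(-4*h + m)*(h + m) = 32*h^3 + 20*h^2*m - 11*h*m^2 + m^3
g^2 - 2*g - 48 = (g - 8)*(g + 6)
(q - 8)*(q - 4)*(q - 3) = q^3 - 15*q^2 + 68*q - 96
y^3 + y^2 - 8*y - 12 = (y - 3)*(y + 2)^2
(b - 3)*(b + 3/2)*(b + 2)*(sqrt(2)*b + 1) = sqrt(2)*b^4 + sqrt(2)*b^3/2 + b^3 - 15*sqrt(2)*b^2/2 + b^2/2 - 9*sqrt(2)*b - 15*b/2 - 9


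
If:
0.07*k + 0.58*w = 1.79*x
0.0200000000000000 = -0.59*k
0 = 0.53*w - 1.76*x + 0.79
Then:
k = -0.03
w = 19.67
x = 6.37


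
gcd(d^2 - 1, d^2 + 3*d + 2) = d + 1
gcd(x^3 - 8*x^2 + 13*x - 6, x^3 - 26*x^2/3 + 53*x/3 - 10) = x^2 - 7*x + 6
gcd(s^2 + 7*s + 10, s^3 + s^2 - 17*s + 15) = s + 5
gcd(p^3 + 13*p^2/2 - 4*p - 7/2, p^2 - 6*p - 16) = 1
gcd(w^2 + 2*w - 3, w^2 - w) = w - 1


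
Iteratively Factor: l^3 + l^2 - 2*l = (l)*(l^2 + l - 2) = l*(l + 2)*(l - 1)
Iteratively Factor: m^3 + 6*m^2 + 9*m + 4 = (m + 1)*(m^2 + 5*m + 4) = (m + 1)*(m + 4)*(m + 1)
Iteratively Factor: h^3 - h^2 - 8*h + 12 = (h + 3)*(h^2 - 4*h + 4) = (h - 2)*(h + 3)*(h - 2)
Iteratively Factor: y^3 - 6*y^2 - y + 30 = (y - 3)*(y^2 - 3*y - 10) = (y - 5)*(y - 3)*(y + 2)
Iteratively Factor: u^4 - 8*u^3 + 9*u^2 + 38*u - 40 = (u + 2)*(u^3 - 10*u^2 + 29*u - 20) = (u - 5)*(u + 2)*(u^2 - 5*u + 4) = (u - 5)*(u - 1)*(u + 2)*(u - 4)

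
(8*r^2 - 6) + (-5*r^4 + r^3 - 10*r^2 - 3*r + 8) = -5*r^4 + r^3 - 2*r^2 - 3*r + 2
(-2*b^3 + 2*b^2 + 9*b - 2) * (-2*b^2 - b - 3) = 4*b^5 - 2*b^4 - 14*b^3 - 11*b^2 - 25*b + 6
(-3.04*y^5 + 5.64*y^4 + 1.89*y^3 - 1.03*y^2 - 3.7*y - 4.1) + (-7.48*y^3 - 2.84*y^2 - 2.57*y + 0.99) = -3.04*y^5 + 5.64*y^4 - 5.59*y^3 - 3.87*y^2 - 6.27*y - 3.11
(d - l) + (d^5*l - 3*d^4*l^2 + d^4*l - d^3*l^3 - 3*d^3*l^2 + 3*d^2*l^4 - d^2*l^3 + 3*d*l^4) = d^5*l - 3*d^4*l^2 + d^4*l - d^3*l^3 - 3*d^3*l^2 + 3*d^2*l^4 - d^2*l^3 + 3*d*l^4 + d - l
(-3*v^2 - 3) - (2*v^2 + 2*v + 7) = -5*v^2 - 2*v - 10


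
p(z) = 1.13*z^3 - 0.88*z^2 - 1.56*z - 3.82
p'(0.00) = -1.56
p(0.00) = -3.82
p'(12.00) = 465.48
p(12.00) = 1803.38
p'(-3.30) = 41.17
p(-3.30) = -48.86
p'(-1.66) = 10.70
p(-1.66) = -8.82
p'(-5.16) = 97.78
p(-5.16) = -174.45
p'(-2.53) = 24.59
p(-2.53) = -23.81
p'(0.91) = -0.35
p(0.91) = -5.12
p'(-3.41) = 43.86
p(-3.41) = -53.54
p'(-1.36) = 7.10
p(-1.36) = -6.17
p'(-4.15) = 64.13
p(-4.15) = -93.27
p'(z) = 3.39*z^2 - 1.76*z - 1.56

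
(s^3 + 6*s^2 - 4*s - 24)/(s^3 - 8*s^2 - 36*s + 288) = (s^2 - 4)/(s^2 - 14*s + 48)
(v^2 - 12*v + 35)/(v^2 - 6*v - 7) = (v - 5)/(v + 1)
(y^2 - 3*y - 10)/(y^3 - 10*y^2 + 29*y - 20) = (y + 2)/(y^2 - 5*y + 4)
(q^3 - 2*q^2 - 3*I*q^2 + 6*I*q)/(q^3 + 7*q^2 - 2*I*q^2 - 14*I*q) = (q^2 - q*(2 + 3*I) + 6*I)/(q^2 + q*(7 - 2*I) - 14*I)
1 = 1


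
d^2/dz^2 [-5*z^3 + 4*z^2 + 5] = 8 - 30*z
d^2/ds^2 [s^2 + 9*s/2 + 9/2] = 2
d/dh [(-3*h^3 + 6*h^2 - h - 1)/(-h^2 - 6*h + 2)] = (3*h^4 + 36*h^3 - 55*h^2 + 22*h - 8)/(h^4 + 12*h^3 + 32*h^2 - 24*h + 4)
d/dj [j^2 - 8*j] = 2*j - 8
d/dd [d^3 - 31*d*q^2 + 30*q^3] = 3*d^2 - 31*q^2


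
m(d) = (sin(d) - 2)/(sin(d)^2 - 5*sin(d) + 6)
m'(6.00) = -0.09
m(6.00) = -0.30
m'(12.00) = -0.07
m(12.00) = -0.28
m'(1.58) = 0.00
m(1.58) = -0.50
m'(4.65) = 0.00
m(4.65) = -0.25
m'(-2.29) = 0.05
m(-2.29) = -0.27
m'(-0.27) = -0.09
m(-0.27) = -0.31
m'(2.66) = 0.14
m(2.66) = -0.39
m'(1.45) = -0.03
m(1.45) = -0.50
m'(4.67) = 0.00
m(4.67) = -0.25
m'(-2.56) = 0.07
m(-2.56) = -0.28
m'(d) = (-2*sin(d)*cos(d) + 5*cos(d))*(sin(d) - 2)/(sin(d)^2 - 5*sin(d) + 6)^2 + cos(d)/(sin(d)^2 - 5*sin(d) + 6) = -cos(d)/(sin(d) - 3)^2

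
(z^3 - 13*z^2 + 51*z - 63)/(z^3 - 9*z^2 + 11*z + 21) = (z - 3)/(z + 1)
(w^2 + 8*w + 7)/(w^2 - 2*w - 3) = (w + 7)/(w - 3)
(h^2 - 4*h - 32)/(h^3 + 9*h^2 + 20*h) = (h - 8)/(h*(h + 5))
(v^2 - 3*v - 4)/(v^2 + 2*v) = (v^2 - 3*v - 4)/(v*(v + 2))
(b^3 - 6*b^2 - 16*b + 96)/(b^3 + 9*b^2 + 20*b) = (b^2 - 10*b + 24)/(b*(b + 5))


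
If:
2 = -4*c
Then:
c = -1/2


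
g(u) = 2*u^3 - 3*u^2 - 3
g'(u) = 6*u^2 - 6*u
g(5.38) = 221.61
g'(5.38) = 141.39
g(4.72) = 140.47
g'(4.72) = 105.35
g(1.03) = -4.00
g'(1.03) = 0.19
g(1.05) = -3.99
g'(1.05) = 0.32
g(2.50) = 9.50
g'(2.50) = 22.50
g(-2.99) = -83.28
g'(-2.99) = 71.58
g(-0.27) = -3.26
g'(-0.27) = 2.06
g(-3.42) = -118.09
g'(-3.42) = 90.70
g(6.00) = 321.00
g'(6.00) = 180.00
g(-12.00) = -3891.00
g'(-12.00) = 936.00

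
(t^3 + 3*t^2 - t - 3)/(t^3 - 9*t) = (t^2 - 1)/(t*(t - 3))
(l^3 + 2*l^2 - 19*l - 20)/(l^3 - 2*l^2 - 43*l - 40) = (l - 4)/(l - 8)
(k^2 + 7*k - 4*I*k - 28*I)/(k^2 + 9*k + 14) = (k - 4*I)/(k + 2)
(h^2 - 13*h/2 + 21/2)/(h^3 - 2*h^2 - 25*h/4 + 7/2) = 2*(h - 3)/(2*h^2 + 3*h - 2)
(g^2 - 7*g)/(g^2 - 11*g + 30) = g*(g - 7)/(g^2 - 11*g + 30)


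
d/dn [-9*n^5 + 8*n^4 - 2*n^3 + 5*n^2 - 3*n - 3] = -45*n^4 + 32*n^3 - 6*n^2 + 10*n - 3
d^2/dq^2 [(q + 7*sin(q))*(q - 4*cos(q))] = -7*q*sin(q) + 4*q*cos(q) + 8*sin(q) + 56*sin(2*q) + 14*cos(q) + 2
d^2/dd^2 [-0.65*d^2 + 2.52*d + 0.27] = -1.30000000000000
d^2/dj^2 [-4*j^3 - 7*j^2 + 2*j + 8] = -24*j - 14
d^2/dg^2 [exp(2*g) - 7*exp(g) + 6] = (4*exp(g) - 7)*exp(g)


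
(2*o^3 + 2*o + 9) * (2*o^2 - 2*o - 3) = 4*o^5 - 4*o^4 - 2*o^3 + 14*o^2 - 24*o - 27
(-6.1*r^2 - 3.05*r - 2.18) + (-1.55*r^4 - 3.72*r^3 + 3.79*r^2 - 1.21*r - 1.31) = -1.55*r^4 - 3.72*r^3 - 2.31*r^2 - 4.26*r - 3.49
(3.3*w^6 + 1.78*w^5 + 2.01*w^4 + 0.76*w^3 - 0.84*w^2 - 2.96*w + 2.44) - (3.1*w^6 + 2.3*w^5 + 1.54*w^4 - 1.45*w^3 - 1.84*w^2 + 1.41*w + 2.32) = 0.2*w^6 - 0.52*w^5 + 0.47*w^4 + 2.21*w^3 + 1.0*w^2 - 4.37*w + 0.12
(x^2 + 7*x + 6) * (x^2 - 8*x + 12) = x^4 - x^3 - 38*x^2 + 36*x + 72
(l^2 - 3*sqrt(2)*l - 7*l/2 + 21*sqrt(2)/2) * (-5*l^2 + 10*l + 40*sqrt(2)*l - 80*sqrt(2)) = -5*l^4 + 55*l^3/2 + 55*sqrt(2)*l^3 - 605*sqrt(2)*l^2/2 - 275*l^2 + 385*sqrt(2)*l + 1320*l - 1680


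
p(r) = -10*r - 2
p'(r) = -10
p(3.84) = -40.40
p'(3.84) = -10.00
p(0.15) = -3.50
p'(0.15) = -10.00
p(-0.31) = 1.10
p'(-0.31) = -10.00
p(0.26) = -4.60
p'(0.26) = -10.00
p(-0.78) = 5.80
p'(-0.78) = -10.00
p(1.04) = -12.40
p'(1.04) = -10.00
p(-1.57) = 13.70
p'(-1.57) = -10.00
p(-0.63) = 4.30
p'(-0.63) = -10.00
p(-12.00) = 118.00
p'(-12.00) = -10.00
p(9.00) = -92.00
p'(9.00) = -10.00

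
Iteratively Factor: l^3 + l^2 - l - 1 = (l + 1)*(l^2 - 1) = (l - 1)*(l + 1)*(l + 1)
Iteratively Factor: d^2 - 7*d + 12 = (d - 4)*(d - 3)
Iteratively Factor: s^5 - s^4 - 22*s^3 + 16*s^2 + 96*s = (s + 2)*(s^4 - 3*s^3 - 16*s^2 + 48*s) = s*(s + 2)*(s^3 - 3*s^2 - 16*s + 48) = s*(s + 2)*(s + 4)*(s^2 - 7*s + 12) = s*(s - 4)*(s + 2)*(s + 4)*(s - 3)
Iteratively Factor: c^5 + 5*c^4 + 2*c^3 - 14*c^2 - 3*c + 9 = (c + 3)*(c^4 + 2*c^3 - 4*c^2 - 2*c + 3) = (c - 1)*(c + 3)*(c^3 + 3*c^2 - c - 3) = (c - 1)*(c + 1)*(c + 3)*(c^2 + 2*c - 3) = (c - 1)^2*(c + 1)*(c + 3)*(c + 3)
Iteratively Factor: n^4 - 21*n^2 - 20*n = (n + 4)*(n^3 - 4*n^2 - 5*n) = (n - 5)*(n + 4)*(n^2 + n) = n*(n - 5)*(n + 4)*(n + 1)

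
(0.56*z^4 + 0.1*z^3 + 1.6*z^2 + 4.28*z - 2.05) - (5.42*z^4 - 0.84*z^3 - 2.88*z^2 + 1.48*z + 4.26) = -4.86*z^4 + 0.94*z^3 + 4.48*z^2 + 2.8*z - 6.31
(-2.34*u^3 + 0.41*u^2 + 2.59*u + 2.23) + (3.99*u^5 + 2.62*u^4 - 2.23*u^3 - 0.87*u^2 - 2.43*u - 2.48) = 3.99*u^5 + 2.62*u^4 - 4.57*u^3 - 0.46*u^2 + 0.16*u - 0.25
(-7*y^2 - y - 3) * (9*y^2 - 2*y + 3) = -63*y^4 + 5*y^3 - 46*y^2 + 3*y - 9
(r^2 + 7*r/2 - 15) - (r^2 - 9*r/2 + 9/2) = 8*r - 39/2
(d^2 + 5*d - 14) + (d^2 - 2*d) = 2*d^2 + 3*d - 14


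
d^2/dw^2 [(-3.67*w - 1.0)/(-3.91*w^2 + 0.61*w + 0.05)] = ((-86.0982*w - 3.3426)*(-3.91*w^2 + 0.61*w + 0.05) - (3.67*w + 1.0)*(7.82*w - 0.61)*(15.64*w - 1.22))/(-3.91*w^2 + 0.61*w + 0.05)^3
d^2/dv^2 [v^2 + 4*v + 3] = 2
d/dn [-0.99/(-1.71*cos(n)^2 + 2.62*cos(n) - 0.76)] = (3.3858*cos(n) - 2.5938)*sin(n)/(1.71*cos(n)^2 - 2.62*cos(n) + 0.76)^2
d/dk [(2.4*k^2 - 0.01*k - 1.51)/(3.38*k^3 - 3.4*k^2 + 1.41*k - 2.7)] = (-8.112*k^4 + 0.0676000000000023*k^3 + 18.6614*k^2 - 23.228*k + 2.1561)/(11.4244*k^6 - 22.984*k^5 + 21.0916*k^4 - 27.84*k^3 + 20.3481*k^2 - 7.614*k + 7.29)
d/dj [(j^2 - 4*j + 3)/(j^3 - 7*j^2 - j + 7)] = (-j^2 + 6*j - 25)/(j^4 - 12*j^3 + 22*j^2 + 84*j + 49)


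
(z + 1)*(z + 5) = z^2 + 6*z + 5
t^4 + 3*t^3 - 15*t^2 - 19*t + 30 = (t - 3)*(t - 1)*(t + 2)*(t + 5)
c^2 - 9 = (c - 3)*(c + 3)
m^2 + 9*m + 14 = (m + 2)*(m + 7)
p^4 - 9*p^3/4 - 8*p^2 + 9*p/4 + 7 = (p - 4)*(p - 1)*(p + 1)*(p + 7/4)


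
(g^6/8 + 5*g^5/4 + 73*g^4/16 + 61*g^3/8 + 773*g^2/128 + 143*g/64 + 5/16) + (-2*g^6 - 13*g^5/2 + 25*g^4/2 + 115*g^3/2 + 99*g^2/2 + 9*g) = -15*g^6/8 - 21*g^5/4 + 273*g^4/16 + 521*g^3/8 + 7109*g^2/128 + 719*g/64 + 5/16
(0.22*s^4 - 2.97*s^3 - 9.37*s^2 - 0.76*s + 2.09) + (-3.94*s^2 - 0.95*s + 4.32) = 0.22*s^4 - 2.97*s^3 - 13.31*s^2 - 1.71*s + 6.41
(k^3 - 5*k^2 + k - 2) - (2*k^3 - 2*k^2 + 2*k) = -k^3 - 3*k^2 - k - 2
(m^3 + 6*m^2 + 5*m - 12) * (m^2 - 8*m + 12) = m^5 - 2*m^4 - 31*m^3 + 20*m^2 + 156*m - 144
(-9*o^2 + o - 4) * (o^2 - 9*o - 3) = -9*o^4 + 82*o^3 + 14*o^2 + 33*o + 12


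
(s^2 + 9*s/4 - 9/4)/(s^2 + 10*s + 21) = (s - 3/4)/(s + 7)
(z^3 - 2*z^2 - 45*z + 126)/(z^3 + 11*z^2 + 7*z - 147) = (z - 6)/(z + 7)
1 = 1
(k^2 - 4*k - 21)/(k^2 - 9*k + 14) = (k + 3)/(k - 2)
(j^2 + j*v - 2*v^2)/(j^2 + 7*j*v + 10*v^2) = (j - v)/(j + 5*v)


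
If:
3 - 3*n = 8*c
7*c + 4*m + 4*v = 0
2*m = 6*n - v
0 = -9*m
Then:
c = 8/19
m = 0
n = -7/57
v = -14/19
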